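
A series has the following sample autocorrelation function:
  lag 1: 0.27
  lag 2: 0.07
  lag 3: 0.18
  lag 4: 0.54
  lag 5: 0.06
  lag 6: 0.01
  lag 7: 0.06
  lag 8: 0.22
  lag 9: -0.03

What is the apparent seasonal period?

4

The largest autocorrelation is r_4 = 0.54; the remaining lags stay at or below 0.27. The elevated value at lag 1 (0.27), dropping to 0.07 at lag 2, reflects decaying short-term dependence rather than seasonality.
The dominant spike at lag 4 indicates a seasonal period of 4.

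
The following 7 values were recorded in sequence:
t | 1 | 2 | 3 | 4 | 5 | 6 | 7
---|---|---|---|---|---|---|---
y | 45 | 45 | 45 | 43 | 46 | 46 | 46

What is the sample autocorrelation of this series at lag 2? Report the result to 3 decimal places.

-0.131

Mean ȳ = (45 + 45 + 45 + 43 + 46 + 46 + 46)/7 = 45.1429
Deviations from mean: -0.1429, -0.1429, -0.1429, -2.1429, 0.8571, 0.8571, 0.8571
Σ(y_t−ȳ)(y_{t+2}−ȳ) = (0.0204) + (0.3061) + (-0.1224) + (-1.8367) + (0.7347) = -0.8980
Denominator Σ(y_t−ȳ)² = 6.8571
r_2 = -0.8980 / 6.8571 = -0.131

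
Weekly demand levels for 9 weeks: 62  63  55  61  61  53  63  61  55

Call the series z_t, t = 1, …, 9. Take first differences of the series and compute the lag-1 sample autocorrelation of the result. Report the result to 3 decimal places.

-0.490

First differences Δz: 1, -8, 6, 0, -8, 10, -2, -6
Mean of differences = -0.8750
Numerator Σ(Δz_t−Δz̄)(Δz_{t+1}−Δz̄) = -146.5156
Denominator Σ(Δz_t−Δz̄)² = 298.8750
r_1(Δz) = -146.5156 / 298.8750 = -0.490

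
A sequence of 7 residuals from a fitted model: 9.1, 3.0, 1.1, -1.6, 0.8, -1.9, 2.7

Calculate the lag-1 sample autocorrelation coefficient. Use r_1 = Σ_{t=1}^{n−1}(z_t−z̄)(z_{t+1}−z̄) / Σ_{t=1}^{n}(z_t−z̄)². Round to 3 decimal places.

Mean z̄ = (9.1 + 3.0 + 1.1 − 1.6 + 0.8 − 1.9 + 2.7)/7 = 1.8857
Numerator Σ_{t=1}^{6}(z_t−z̄)(z_{t+1}−z̄) = 14.7141
Denominator Σ(z_t−z̄)² = 82.2286
r_1 = 14.7141 / 82.2286 = 0.179

0.179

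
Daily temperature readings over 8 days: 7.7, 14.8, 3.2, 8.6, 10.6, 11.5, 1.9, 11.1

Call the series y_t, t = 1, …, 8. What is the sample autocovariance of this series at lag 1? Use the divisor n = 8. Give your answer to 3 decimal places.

-8.671

Mean ȳ = (7.7 + 14.8 + 3.2 + 8.6 + 10.6 + 11.5 + 1.9 + 11.1)/8 = 8.6750
Σ_{t=1}^{7}(y_t−ȳ)(y_{t+1}−ȳ) = -69.3706
γ_1 = -69.3706 / 8 = -8.671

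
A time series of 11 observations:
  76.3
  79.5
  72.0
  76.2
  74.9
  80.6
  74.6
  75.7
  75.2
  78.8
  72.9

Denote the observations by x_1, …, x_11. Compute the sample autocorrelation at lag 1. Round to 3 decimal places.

-0.508

Mean x̄ = (76.3 + 79.5 + 72.0 + 76.2 + 74.9 + 80.6 + 74.6 + 75.7 + 75.2 + 78.8 + 72.9)/11 = 76.0636
Numerator Σ_{t=1}^{10}(x_t−x̄)(x_{t+1}−x̄) = -35.9568
Denominator Σ(x_t−x̄)² = 70.8455
r_1 = -35.9568 / 70.8455 = -0.508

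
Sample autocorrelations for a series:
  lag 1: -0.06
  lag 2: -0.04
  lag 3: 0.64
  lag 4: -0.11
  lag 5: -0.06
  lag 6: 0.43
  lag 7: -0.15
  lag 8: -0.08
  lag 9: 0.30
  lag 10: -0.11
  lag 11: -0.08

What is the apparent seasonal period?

The largest autocorrelation is r_3 = 0.64, with weaker echoes at lags 6 (0.43) and 9 (0.30); the remaining lags stay at or below -0.04.
The dominant spike at lag 3 indicates a seasonal period of 3.

3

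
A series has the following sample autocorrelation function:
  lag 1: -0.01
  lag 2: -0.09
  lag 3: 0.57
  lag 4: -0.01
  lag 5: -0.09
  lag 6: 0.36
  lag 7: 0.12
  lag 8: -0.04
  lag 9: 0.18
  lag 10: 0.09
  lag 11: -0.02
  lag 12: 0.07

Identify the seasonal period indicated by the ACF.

3

The largest autocorrelation is r_3 = 0.57, with weaker echoes at lags 6 (0.36) and 9 (0.18); the remaining lags stay at or below 0.12.
The dominant spike at lag 3 indicates a seasonal period of 3.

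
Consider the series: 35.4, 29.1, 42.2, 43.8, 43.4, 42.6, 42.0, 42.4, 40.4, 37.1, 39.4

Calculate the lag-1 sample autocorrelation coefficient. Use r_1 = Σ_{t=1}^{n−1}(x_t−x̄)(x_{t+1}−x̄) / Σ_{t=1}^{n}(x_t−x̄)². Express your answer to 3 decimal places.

0.349

Mean x̄ = (35.4 + 29.1 + 42.2 + 43.8 + 43.4 + 42.6 + 42.0 + 42.4 + 40.4 + 37.1 + 39.4)/11 = 39.8000
Numerator Σ_{t=1}^{10}(x_t−x̄)(x_{t+1}−x̄) = 68.3800
Denominator Σ(x_t−x̄)² = 195.8200
r_1 = 68.3800 / 195.8200 = 0.349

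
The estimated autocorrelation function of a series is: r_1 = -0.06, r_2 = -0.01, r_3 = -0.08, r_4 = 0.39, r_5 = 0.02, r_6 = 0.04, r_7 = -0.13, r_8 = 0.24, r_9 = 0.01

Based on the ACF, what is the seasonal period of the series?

The largest autocorrelation is r_4 = 0.39, with a weaker echo at lag 8 (0.24); the remaining lags stay at or below 0.04.
The dominant spike at lag 4 indicates a seasonal period of 4.

4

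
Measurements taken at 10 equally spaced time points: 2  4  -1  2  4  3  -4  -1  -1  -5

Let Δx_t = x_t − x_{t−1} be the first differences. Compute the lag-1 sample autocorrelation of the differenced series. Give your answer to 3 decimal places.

First differences Δx: 2, -5, 3, 2, -1, -7, 3, 0, -4
Mean of differences = -0.7778
Numerator Σ(Δx_t−Δx̄)(Δx_{t+1}−Δx̄) = -39.4938
Denominator Σ(Δx_t−Δx̄)² = 111.5556
r_1(Δx) = -39.4938 / 111.5556 = -0.354

-0.354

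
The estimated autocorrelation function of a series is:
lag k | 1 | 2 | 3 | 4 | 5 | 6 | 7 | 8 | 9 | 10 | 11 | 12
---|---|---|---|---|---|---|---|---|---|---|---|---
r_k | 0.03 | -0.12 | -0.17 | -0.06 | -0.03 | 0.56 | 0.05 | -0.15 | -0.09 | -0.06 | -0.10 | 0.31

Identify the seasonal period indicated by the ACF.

The largest autocorrelation is r_6 = 0.56, with a weaker echo at lag 12 (0.31); the remaining lags stay at or below 0.05.
The dominant spike at lag 6 indicates a seasonal period of 6.

6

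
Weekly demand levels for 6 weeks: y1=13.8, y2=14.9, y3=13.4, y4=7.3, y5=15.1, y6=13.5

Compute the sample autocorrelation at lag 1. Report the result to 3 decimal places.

-0.263

Mean ȳ = (13.8 + 14.9 + 13.4 + 7.3 + 15.1 + 13.5)/6 = 13.0000
Σ(y_t−ȳ)(y_{t+1}−ȳ) = (1.5200) + (0.7600) + (-2.2800) + (-11.9700) + (1.0500) = -10.9200
Denominator Σ(y_t−ȳ)² = 41.5600
r_1 = -10.9200 / 41.5600 = -0.263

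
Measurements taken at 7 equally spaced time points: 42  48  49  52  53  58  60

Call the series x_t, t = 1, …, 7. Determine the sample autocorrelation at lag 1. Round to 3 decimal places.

0.470

Mean x̄ = (42 + 48 + 49 + 52 + 53 + 58 + 60)/7 = 51.7143
Σ(x_t−x̄)(x_{t+1}−x̄) = (36.0816) + (10.0816) + (-0.7755) + (0.3673) + (8.0816) + (52.0816) = 105.9184
Denominator Σ(x_t−x̄)² = 225.4286
r_1 = 105.9184 / 225.4286 = 0.470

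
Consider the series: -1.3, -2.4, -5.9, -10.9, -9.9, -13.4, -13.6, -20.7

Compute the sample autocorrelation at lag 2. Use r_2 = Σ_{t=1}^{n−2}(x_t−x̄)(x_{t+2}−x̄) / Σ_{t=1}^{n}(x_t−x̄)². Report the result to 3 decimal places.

Mean x̄ = (-1.3 − 2.4 − 5.9 − 10.9 − 9.9 − 13.4 − 13.6 − 20.7)/8 = -9.7625
Deviations from mean: 8.4625, 7.3625, 3.8625, -1.1375, -0.1375, -3.6375, -3.8375, -10.9375
Σ(x_t−x̄)(x_{t+2}−x̄) = (32.6864) + (-8.3748) + (-0.5311) + (4.1377) + (0.5277) + (39.7852) = 68.2309
Denominator Σ(x_t−x̄)² = 289.6388
r_2 = 68.2309 / 289.6388 = 0.236

0.236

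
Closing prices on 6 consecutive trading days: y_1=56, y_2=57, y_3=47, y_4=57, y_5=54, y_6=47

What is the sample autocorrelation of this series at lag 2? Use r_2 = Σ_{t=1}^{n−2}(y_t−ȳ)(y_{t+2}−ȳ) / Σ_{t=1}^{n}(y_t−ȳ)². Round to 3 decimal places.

Mean ȳ = (56 + 57 + 47 + 57 + 54 + 47)/6 = 53.0000
Deviations from mean: 3.0000, 4.0000, -6.0000, 4.0000, 1.0000, -6.0000
Σ(y_t−ȳ)(y_{t+2}−ȳ) = (-18.0000) + (16.0000) + (-6.0000) + (-24.0000) = -32.0000
Denominator Σ(y_t−ȳ)² = 114.0000
r_2 = -32.0000 / 114.0000 = -0.281

-0.281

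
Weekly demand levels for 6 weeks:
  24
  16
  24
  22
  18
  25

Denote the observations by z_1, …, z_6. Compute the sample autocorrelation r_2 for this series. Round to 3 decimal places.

-0.052

Mean z̄ = (24 + 16 + 24 + 22 + 18 + 25)/6 = 21.5000
Numerator Σ_{t=1}^{4}(z_t−z̄)(z_{t+2}−z̄) = -3.5000
Denominator Σ(z_t−z̄)² = 67.5000
r_2 = -3.5000 / 67.5000 = -0.052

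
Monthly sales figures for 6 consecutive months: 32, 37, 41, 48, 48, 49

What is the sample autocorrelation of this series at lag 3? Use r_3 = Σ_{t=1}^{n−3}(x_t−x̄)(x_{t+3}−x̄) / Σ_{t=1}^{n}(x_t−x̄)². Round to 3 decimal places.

Mean x̄ = (32 + 37 + 41 + 48 + 48 + 49)/6 = 42.5000
Deviations from mean: -10.5000, -5.5000, -1.5000, 5.5000, 5.5000, 6.5000
Σ(x_t−x̄)(x_{t+3}−x̄) = (-57.7500) + (-30.2500) + (-9.7500) = -97.7500
Denominator Σ(x_t−x̄)² = 245.5000
r_3 = -97.7500 / 245.5000 = -0.398

-0.398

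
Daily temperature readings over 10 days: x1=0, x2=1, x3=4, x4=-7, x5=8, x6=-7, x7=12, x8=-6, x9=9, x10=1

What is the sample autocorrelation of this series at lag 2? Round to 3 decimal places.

Mean x̄ = (0 + 1 + 4 − 7 + 8 − 7 + 12 − 6 + 9 + 1)/10 = 1.5000
Numerator Σ_{t=1}^{8}(x_t−x̄)(x_{t+2}−x̄) = 303.5000
Denominator Σ(x_t−x̄)² = 418.5000
r_2 = 303.5000 / 418.5000 = 0.725

0.725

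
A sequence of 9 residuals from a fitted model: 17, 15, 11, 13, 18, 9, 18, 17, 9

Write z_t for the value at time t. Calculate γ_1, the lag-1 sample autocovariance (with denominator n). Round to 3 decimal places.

Mean z̄ = (17 + 15 + 11 + 13 + 18 + 9 + 18 + 17 + 9)/9 = 14.1111
Σ_{t=1}^{8}(z_t−z̄)(z_{t+1}−z̄) = -44.3457
γ_1 = -44.3457 / 9 = -4.927

-4.927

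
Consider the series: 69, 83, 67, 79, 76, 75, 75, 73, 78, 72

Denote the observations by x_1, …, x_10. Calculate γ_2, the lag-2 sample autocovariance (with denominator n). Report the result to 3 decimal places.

Mean x̄ = (69 + 83 + 67 + 79 + 76 + 75 + 75 + 73 + 78 + 72)/10 = 74.7000
Σ_{t=1}^{8}(x_t−x̄)(x_{t+2}−x̄) = 76.3200
γ_2 = 76.3200 / 10 = 7.632

7.632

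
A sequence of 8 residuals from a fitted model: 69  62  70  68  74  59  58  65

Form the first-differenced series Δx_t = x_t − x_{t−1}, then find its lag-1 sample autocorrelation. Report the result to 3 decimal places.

First differences Δx: -7, 8, -2, 6, -15, -1, 7
Mean of differences = -0.5714
Numerator Σ(Δx_t−Δx̄)(Δx_{t+1}−Δx̄) = -168.6122
Denominator Σ(Δx_t−Δx̄)² = 425.7143
r_1(Δx) = -168.6122 / 425.7143 = -0.396

-0.396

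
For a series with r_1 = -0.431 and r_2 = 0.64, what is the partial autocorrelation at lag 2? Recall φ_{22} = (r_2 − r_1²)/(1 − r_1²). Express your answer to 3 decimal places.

φ_{22} = (r_2 − r_1²) / (1 − r_1²)
r_1² = (-0.431)² = 0.185761
Numerator = 0.64 − 0.1858 = 0.4542; denominator = 1 − 0.1858 = 0.8142
φ_{22} = 0.4542 / 0.8142 = 0.558

0.558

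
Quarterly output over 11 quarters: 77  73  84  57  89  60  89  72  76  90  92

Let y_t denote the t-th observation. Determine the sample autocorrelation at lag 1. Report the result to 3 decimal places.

Mean ȳ = (77 + 73 + 84 + 57 + 89 + 60 + 89 + 72 + 76 + 90 + 92)/11 = 78.0909
Numerator Σ_{t=1}^{10}(y_t−ȳ)(y_{t+1}−ȳ) = -686.9174
Denominator Σ(y_t−ȳ)² = 1448.9091
r_1 = -686.9174 / 1448.9091 = -0.474

-0.474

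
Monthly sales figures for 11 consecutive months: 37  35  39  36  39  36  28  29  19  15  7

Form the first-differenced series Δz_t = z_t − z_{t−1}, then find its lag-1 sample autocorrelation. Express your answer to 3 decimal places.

First differences Δz: -2, 4, -3, 3, -3, -8, 1, -10, -4, -8
Mean of differences = -3.0000
Numerator Σ(Δz_t−Δz̄)(Δz_{t+1}−Δz̄) = -29.0000
Denominator Σ(Δz_t−Δz̄)² = 202.0000
r_1(Δz) = -29.0000 / 202.0000 = -0.144

-0.144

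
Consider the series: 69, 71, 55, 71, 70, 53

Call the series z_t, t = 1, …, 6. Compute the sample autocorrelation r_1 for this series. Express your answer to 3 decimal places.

-0.350

Mean z̄ = (69 + 71 + 55 + 71 + 70 + 53)/6 = 64.8333
Deviations from mean: 4.1667, 6.1667, -9.8333, 6.1667, 5.1667, -11.8333
Numerator Σ_{t=1}^{5}(z_t−z̄)(z_{t+1}−z̄) = -124.8611
Denominator Σ(z_t−z̄)² = 356.8333
r_1 = -124.8611 / 356.8333 = -0.350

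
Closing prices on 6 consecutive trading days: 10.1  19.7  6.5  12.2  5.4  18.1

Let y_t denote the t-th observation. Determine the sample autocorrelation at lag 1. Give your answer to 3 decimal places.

Mean ȳ = (10.1 + 19.7 + 6.5 + 12.2 + 5.4 + 18.1)/6 = 12.0000
Deviations from mean: -1.9000, 7.7000, -5.5000, 0.2000, -6.6000, 6.1000
Numerator Σ_{t=1}^{5}(y_t−ȳ)(y_{t+1}−ȳ) = -99.6600
Denominator Σ(y_t−ȳ)² = 173.9600
r_1 = -99.6600 / 173.9600 = -0.573

-0.573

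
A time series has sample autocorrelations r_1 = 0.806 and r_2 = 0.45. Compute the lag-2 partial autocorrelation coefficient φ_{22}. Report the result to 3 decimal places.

-0.570

φ_{22} = (r_2 − r_1²) / (1 − r_1²)
r_1² = (0.806)² = 0.649636
Numerator = 0.45 − 0.6496 = -0.1996; denominator = 1 − 0.6496 = 0.3504
φ_{22} = -0.1996 / 0.3504 = -0.570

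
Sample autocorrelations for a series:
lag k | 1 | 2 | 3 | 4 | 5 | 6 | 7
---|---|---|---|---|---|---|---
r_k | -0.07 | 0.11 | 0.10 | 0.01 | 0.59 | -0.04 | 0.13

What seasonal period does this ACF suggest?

5

The largest autocorrelation is r_5 = 0.59; the remaining lags stay at or below 0.13.
The dominant spike at lag 5 indicates a seasonal period of 5.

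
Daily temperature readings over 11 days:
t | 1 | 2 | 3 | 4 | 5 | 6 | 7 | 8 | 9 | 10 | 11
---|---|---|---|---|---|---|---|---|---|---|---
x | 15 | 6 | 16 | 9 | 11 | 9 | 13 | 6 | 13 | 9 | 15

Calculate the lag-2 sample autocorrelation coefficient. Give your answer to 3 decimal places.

Mean x̄ = (15 + 6 + 16 + 9 + 11 + 9 + 13 + 6 + 13 + 9 + 15)/11 = 11.0909
Numerator Σ_{t=1}^{9}(x_t−x̄)(x_{t+2}−x̄) = 65.9835
Denominator Σ(x_t−x̄)² = 126.9091
r_2 = 65.9835 / 126.9091 = 0.520

0.520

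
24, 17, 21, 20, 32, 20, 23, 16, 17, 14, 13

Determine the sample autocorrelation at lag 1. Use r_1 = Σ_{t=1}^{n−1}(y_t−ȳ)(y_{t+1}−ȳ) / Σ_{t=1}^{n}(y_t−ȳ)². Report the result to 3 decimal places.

0.156

Mean ȳ = (24 + 17 + 21 + 20 + 32 + 20 + 23 + 16 + 17 + 14 + 13)/11 = 19.7273
Numerator Σ_{t=1}^{10}(y_t−ȳ)(y_{t+1}−ȳ) = 44.9256
Denominator Σ(y_t−ȳ)² = 288.1818
r_1 = 44.9256 / 288.1818 = 0.156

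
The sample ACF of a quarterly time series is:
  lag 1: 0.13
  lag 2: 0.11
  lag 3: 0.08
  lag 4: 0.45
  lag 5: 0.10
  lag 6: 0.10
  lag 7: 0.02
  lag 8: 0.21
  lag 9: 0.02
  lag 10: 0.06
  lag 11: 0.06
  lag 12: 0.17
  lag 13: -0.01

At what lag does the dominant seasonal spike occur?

4

The largest autocorrelation is r_4 = 0.45, with weaker echoes at lags 8 (0.21) and 12 (0.17); the remaining lags stay at or below 0.13.
The dominant spike at lag 4 indicates a seasonal period of 4.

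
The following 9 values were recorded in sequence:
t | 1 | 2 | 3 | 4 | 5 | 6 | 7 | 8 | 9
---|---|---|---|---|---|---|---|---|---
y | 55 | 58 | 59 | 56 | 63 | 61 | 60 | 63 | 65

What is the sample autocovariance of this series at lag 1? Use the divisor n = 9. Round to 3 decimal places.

Mean ȳ = (55 + 58 + 59 + 56 + 63 + 61 + 60 + 63 + 65)/9 = 60.0000
Σ_{t=1}^{8}(y_t−ȳ)(y_{t+1}−ȳ) = 22.0000
γ_1 = 22.0000 / 9 = 2.444

2.444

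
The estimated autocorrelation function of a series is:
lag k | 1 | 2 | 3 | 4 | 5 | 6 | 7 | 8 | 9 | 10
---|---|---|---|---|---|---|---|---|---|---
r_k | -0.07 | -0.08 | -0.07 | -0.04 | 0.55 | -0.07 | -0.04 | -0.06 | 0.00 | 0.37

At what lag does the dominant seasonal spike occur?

5

The largest autocorrelation is r_5 = 0.55, with a weaker echo at lag 10 (0.37); the remaining lags stay at or below 0.00.
The dominant spike at lag 5 indicates a seasonal period of 5.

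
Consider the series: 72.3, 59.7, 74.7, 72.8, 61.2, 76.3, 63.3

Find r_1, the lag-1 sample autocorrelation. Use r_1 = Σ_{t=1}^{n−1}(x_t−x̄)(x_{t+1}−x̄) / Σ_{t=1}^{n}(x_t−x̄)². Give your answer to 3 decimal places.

Mean x̄ = (72.3 + 59.7 + 74.7 + 72.8 + 61.2 + 76.3 + 63.3)/7 = 68.6143
Deviations from mean: 3.6857, -8.9143, 6.0857, 4.1857, -7.4143, 7.6857, -5.3143
Numerator Σ_{t=1}^{6}(x_t−x̄)(x_{t+1}−x̄) = -190.4945
Denominator Σ(x_t−x̄)² = 289.8886
r_1 = -190.4945 / 289.8886 = -0.657

-0.657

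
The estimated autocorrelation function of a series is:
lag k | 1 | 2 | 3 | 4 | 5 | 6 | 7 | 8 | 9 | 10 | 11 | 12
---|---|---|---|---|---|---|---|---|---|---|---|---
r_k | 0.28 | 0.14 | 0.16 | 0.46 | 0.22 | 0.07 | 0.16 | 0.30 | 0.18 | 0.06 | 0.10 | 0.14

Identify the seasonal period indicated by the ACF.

The largest autocorrelation is r_4 = 0.46, with a weaker echo at lag 8 (0.30); the remaining lags stay at or below 0.28. The elevated value at lag 1 (0.28), dropping to 0.14 at lag 2, reflects decaying short-term dependence rather than seasonality.
The dominant spike at lag 4 indicates a seasonal period of 4.

4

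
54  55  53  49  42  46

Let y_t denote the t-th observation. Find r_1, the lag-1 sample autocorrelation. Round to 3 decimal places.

0.549

Mean ȳ = (54 + 55 + 53 + 49 + 42 + 46)/6 = 49.8333
Deviations from mean: 4.1667, 5.1667, 3.1667, -0.8333, -7.8333, -3.8333
Numerator Σ_{t=1}^{5}(y_t−ȳ)(y_{t+1}−ȳ) = 71.8056
Denominator Σ(y_t−ȳ)² = 130.8333
r_1 = 71.8056 / 130.8333 = 0.549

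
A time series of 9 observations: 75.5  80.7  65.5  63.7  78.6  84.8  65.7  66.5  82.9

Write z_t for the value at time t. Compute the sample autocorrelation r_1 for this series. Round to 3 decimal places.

Mean z̄ = (75.5 + 80.7 + 65.5 + 63.7 + 78.6 + 84.8 + 65.7 + 66.5 + 82.9)/9 = 73.7667
Numerator Σ_{t=1}^{8}(z_t−z̄)(z_{t+1}−z̄) = -54.1611
Denominator Σ(z_t−z̄)² = 567.1400
r_1 = -54.1611 / 567.1400 = -0.095

-0.095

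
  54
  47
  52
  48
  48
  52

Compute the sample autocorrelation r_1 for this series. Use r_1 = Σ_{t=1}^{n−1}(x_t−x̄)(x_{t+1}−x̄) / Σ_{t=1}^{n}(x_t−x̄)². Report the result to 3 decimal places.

Mean x̄ = (54 + 47 + 52 + 48 + 48 + 52)/6 = 50.1667
Deviations from mean: 3.8333, -3.1667, 1.8333, -2.1667, -2.1667, 1.8333
Σ(x_t−x̄)(x_{t+1}−x̄) = (-12.1389) + (-5.8056) + (-3.9722) + (4.6944) + (-3.9722) = -21.1944
Denominator Σ(x_t−x̄)² = 40.8333
r_1 = -21.1944 / 40.8333 = -0.519

-0.519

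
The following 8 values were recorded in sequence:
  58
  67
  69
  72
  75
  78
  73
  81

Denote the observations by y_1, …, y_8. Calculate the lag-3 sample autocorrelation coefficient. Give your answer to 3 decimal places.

-0.015

Mean ȳ = (58 + 67 + 69 + 72 + 75 + 78 + 73 + 81)/8 = 71.6250
Deviations from mean: -13.6250, -4.6250, -2.6250, 0.3750, 3.3750, 6.3750, 1.3750, 9.3750
Σ(y_t−ȳ)(y_{t+3}−ȳ) = (-5.1094) + (-15.6094) + (-16.7344) + (0.5156) + (31.6406) = -5.2969
Denominator Σ(y_t−ȳ)² = 355.8750
r_3 = -5.2969 / 355.8750 = -0.015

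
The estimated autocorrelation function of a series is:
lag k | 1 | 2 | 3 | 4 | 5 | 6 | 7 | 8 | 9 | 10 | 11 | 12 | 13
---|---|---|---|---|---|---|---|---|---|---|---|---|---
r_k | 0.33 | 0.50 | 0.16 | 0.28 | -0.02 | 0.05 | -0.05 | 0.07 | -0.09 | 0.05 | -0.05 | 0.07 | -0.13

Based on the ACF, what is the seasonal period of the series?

2

The largest autocorrelation is r_2 = 0.50; the remaining lags stay at or below 0.33.
The dominant spike at lag 2 indicates a seasonal period of 2.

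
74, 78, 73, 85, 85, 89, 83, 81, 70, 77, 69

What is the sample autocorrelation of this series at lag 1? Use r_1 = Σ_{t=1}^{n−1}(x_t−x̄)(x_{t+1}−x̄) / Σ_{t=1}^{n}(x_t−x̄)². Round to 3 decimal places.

0.328

Mean x̄ = (74 + 78 + 73 + 85 + 85 + 89 + 83 + 81 + 70 + 77 + 69)/11 = 78.5455
Numerator Σ_{t=1}^{10}(x_t−x̄)(x_{t+1}−x̄) = 143.3388
Denominator Σ(x_t−x̄)² = 436.7273
r_1 = 143.3388 / 436.7273 = 0.328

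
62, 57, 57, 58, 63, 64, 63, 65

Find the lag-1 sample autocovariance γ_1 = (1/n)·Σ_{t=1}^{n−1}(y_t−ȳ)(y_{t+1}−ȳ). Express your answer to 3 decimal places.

Mean ȳ = (62 + 57 + 57 + 58 + 63 + 64 + 63 + 65)/8 = 61.1250
Deviations: 0.8750, -4.1250, -4.1250, -3.1250, 1.8750, 2.8750, 1.8750, 3.8750
Σ_{t=1}^{7}(y_t−ȳ)(y_{t+1}−ȳ) = 38.4844
γ_1 = 38.4844 / 8 = 4.811

4.811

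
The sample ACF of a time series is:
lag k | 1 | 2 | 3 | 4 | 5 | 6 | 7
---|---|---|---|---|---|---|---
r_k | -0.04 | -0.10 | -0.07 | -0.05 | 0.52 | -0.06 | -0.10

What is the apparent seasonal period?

The largest autocorrelation is r_5 = 0.52; the remaining lags stay at or below -0.04.
The dominant spike at lag 5 indicates a seasonal period of 5.

5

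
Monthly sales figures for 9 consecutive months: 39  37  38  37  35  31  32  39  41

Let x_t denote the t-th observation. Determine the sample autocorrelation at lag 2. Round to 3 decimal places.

-0.314

Mean x̄ = (39 + 37 + 38 + 37 + 35 + 31 + 32 + 39 + 41)/9 = 36.5556
Σ(x_t−x̄)(x_{t+2}−x̄) = (3.5309) + (0.1975) + (-2.2469) + (-2.4691) + (7.0864) + (-13.5802) + (-20.2469) = -27.7284
Denominator Σ(x_t−x̄)² = 88.2222
r_2 = -27.7284 / 88.2222 = -0.314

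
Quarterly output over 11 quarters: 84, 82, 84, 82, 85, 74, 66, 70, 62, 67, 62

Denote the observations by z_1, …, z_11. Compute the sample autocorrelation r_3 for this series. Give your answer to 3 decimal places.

Mean z̄ = (84 + 82 + 84 + 82 + 85 + 74 + 66 + 70 + 62 + 67 + 62)/11 = 74.3636
Numerator Σ_{t=1}^{8}(z_t−z̄)(z_{t+3}−z̄) = 161.0579
Denominator Σ(z_t−z̄)² = 864.5455
r_3 = 161.0579 / 864.5455 = 0.186

0.186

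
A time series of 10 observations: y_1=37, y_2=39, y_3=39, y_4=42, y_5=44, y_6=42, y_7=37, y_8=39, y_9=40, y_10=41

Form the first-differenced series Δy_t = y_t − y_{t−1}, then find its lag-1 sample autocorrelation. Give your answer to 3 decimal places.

First differences Δy: 2, 0, 3, 2, -2, -5, 2, 1, 1
Mean of differences = 0.4444
Numerator Σ(Δy_t−Δȳ)(Δy_{t+1}−Δȳ) = 4.3580
Denominator Σ(Δy_t−Δȳ)² = 50.2222
r_1(Δy) = 4.3580 / 50.2222 = 0.087

0.087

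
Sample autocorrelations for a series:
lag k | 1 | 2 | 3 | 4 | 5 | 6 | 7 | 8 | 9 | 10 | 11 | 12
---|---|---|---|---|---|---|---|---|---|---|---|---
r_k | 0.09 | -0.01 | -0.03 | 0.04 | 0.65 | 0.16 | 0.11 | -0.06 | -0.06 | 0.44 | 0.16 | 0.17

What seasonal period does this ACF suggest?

5

The largest autocorrelation is r_5 = 0.65, with a weaker echo at lag 10 (0.44); the remaining lags stay at or below 0.17.
The dominant spike at lag 5 indicates a seasonal period of 5.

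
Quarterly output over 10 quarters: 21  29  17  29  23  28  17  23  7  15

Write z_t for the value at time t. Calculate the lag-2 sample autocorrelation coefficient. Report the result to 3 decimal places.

Mean z̄ = (21 + 29 + 17 + 29 + 23 + 28 + 17 + 23 + 7 + 15)/10 = 20.9000
Numerator Σ_{t=1}^{8}(z_t−z̄)(z_{t+2}−z̄) = 163.0800
Denominator Σ(z_t−z̄)² = 448.9000
r_2 = 163.0800 / 448.9000 = 0.363

0.363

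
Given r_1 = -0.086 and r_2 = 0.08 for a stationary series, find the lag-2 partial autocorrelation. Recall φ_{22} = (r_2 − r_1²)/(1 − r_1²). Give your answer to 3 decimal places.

0.073

φ_{22} = (r_2 − r_1²) / (1 − r_1²)
r_1² = (-0.086)² = 0.007396
Numerator = 0.08 − 0.0074 = 0.0726; denominator = 1 − 0.0074 = 0.9926
φ_{22} = 0.0726 / 0.9926 = 0.073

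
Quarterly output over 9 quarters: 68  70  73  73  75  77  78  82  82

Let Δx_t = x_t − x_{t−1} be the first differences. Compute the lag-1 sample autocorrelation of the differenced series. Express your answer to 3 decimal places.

-0.597

First differences Δx: 2, 3, 0, 2, 2, 1, 4, 0
Mean of differences = 1.7500
Numerator Σ(Δx_t−Δx̄)(Δx_{t+1}−Δx̄) = -8.0625
Denominator Σ(Δx_t−Δx̄)² = 13.5000
r_1(Δx) = -8.0625 / 13.5000 = -0.597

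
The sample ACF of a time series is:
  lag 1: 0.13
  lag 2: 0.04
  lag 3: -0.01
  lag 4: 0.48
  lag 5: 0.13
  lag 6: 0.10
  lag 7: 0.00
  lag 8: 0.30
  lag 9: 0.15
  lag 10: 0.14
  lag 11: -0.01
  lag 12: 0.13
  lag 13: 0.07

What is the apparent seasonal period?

The largest autocorrelation is r_4 = 0.48, with a weaker echo at lag 8 (0.30); the remaining lags stay at or below 0.15.
The dominant spike at lag 4 indicates a seasonal period of 4.

4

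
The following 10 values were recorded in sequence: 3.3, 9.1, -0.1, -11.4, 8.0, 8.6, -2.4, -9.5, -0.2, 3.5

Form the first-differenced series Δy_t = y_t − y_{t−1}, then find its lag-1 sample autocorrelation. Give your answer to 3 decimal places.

First differences Δy: 5.8, -9.2, -11.3, 19.4, 0.6, -11.0, -7.1, 9.3, 3.7
Mean of differences = 0.0222
Numerator Σ(Δy_t−Δȳ)(Δy_{t+1}−Δȳ) = -116.8938
Denominator Σ(Δy_t−Δȳ)² = 894.2756
r_1(Δy) = -116.8938 / 894.2756 = -0.131

-0.131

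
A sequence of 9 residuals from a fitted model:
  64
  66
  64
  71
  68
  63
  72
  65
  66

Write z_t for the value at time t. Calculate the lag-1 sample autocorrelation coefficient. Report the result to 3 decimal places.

Mean z̄ = (64 + 66 + 64 + 71 + 68 + 63 + 72 + 65 + 66)/9 = 66.5556
Numerator Σ_{t=1}^{8}(z_t−z̄)(z_{t+1}−z̄) = -34.1975
Denominator Σ(z_t−z̄)² = 80.2222
r_1 = -34.1975 / 80.2222 = -0.426

-0.426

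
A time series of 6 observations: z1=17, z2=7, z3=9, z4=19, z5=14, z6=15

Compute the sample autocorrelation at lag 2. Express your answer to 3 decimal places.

Mean z̄ = (17 + 7 + 9 + 19 + 14 + 15)/6 = 13.5000
Deviations from mean: 3.5000, -6.5000, -4.5000, 5.5000, 0.5000, 1.5000
Σ(z_t−z̄)(z_{t+2}−z̄) = (-15.7500) + (-35.7500) + (-2.2500) + (8.2500) = -45.5000
Denominator Σ(z_t−z̄)² = 107.5000
r_2 = -45.5000 / 107.5000 = -0.423

-0.423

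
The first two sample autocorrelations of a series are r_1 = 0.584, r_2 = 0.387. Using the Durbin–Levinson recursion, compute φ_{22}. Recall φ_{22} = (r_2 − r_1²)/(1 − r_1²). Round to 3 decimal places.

0.070

φ_{22} = (r_2 − r_1²) / (1 − r_1²)
r_1² = (0.584)² = 0.341056
Numerator = 0.387 − 0.3411 = 0.0459; denominator = 1 − 0.3411 = 0.6589
φ_{22} = 0.0459 / 0.6589 = 0.070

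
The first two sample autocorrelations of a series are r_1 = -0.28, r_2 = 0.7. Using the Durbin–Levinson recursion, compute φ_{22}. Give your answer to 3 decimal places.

0.674

φ_{22} = (r_2 − r_1²) / (1 − r_1²)
r_1² = (-0.28)² = 0.0784
Numerator = 0.7 − 0.0784 = 0.6216; denominator = 1 − 0.0784 = 0.9216
φ_{22} = 0.6216 / 0.9216 = 0.674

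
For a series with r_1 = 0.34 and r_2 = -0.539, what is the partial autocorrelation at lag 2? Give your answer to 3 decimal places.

φ_{22} = (r_2 − r_1²) / (1 − r_1²)
r_1² = (0.34)² = 0.1156
Numerator = -0.539 − 0.1156 = -0.6546; denominator = 1 − 0.1156 = 0.8844
φ_{22} = -0.6546 / 0.8844 = -0.740

-0.740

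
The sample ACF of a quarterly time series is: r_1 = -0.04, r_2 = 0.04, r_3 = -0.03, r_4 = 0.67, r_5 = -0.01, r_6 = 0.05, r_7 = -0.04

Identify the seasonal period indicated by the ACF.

4

The largest autocorrelation is r_4 = 0.67; the remaining lags stay at or below 0.05.
The dominant spike at lag 4 indicates a seasonal period of 4.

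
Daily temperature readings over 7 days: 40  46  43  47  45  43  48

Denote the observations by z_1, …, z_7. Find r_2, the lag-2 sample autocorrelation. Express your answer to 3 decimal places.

Mean z̄ = (40 + 46 + 43 + 47 + 45 + 43 + 48)/7 = 44.5714
Deviations from mean: -4.5714, 1.4286, -1.5714, 2.4286, 0.4286, -1.5714, 3.4286
Numerator Σ_{t=1}^{5}(z_t−z̄)(z_{t+2}−z̄) = 7.6327
Denominator Σ(z_t−z̄)² = 45.7143
r_2 = 7.6327 / 45.7143 = 0.167

0.167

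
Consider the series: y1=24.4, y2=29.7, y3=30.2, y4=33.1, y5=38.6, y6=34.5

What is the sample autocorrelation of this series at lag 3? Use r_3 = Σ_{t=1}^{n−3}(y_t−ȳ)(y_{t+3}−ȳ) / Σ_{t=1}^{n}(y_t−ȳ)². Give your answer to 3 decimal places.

-0.241

Mean ȳ = (24.4 + 29.7 + 30.2 + 33.1 + 38.6 + 34.5)/6 = 31.7500
Deviations from mean: -7.3500, -2.0500, -1.5500, 1.3500, 6.8500, 2.7500
Σ(y_t−ȳ)(y_{t+3}−ȳ) = (-9.9225) + (-14.0425) + (-4.2625) = -28.2275
Denominator Σ(y_t−ȳ)² = 116.9350
r_3 = -28.2275 / 116.9350 = -0.241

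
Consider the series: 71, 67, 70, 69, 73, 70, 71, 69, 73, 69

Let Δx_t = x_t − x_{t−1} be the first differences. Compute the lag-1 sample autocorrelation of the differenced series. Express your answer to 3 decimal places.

-0.671

First differences Δx: -4, 3, -1, 4, -3, 1, -2, 4, -4
Mean of differences = -0.2222
Numerator Σ(Δx_t−Δx̄)(Δx_{t+1}−Δx̄) = -58.7160
Denominator Σ(Δx_t−Δx̄)² = 87.5556
r_1(Δx) = -58.7160 / 87.5556 = -0.671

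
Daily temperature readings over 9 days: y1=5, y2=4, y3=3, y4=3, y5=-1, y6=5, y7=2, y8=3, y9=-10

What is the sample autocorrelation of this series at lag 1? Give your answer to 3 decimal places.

Mean ȳ = (5 + 4 + 3 + 3 − 1 + 5 + 2 + 3 − 10)/9 = 1.5556
Numerator Σ_{t=1}^{8}(y_t−ȳ)(y_{t+1}−ȳ) = -12.9753
Denominator Σ(y_t−ȳ)² = 176.2222
r_1 = -12.9753 / 176.2222 = -0.074

-0.074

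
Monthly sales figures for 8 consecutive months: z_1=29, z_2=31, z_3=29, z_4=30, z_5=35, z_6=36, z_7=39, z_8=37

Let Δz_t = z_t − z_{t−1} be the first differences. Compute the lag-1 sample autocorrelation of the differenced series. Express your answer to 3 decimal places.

-0.243

First differences Δz: 2, -2, 1, 5, 1, 3, -2
Mean of differences = 1.1429
Numerator Σ(Δz_t−Δz̄)(Δz_{t+1}−Δz̄) = -9.4490
Denominator Σ(Δz_t−Δz̄)² = 38.8571
r_1(Δz) = -9.4490 / 38.8571 = -0.243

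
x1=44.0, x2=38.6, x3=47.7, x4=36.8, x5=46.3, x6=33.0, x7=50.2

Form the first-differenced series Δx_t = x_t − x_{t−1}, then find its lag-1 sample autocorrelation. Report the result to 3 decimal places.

First differences Δx: -5.4, 9.1, -10.9, 9.5, -13.3, 17.2
Mean of differences = 1.0333
Numerator Σ(Δx_t−Δx̄)(Δx_{t+1}−Δx̄) = -602.2711
Denominator Σ(Δx_t−Δx̄)² = 787.3533
r_1(Δx) = -602.2711 / 787.3533 = -0.765

-0.765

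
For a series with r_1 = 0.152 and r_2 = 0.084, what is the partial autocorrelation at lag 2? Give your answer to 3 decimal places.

0.062

φ_{22} = (r_2 − r_1²) / (1 − r_1²)
r_1² = (0.152)² = 0.023104
Numerator = 0.084 − 0.0231 = 0.0609; denominator = 1 − 0.0231 = 0.9769
φ_{22} = 0.0609 / 0.9769 = 0.062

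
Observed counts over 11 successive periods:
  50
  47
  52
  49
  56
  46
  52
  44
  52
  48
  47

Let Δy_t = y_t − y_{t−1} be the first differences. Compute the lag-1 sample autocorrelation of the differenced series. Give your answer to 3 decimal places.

First differences Δy: -3, 5, -3, 7, -10, 6, -8, 8, -4, -1
Mean of differences = -0.3000
Numerator Σ(Δy_t−Δȳ)(Δy_{t+1}−Δȳ) = -320.7900
Denominator Σ(Δy_t−Δȳ)² = 372.1000
r_1(Δy) = -320.7900 / 372.1000 = -0.862

-0.862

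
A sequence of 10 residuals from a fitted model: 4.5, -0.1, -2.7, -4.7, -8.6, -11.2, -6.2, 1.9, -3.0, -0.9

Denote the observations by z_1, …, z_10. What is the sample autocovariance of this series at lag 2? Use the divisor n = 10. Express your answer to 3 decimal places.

-0.376

Mean z̄ = (4.5 − 0.1 − 2.7 − 4.7 − 8.6 − 11.2 − 6.2 + 1.9 − 3.0 − 0.9)/10 = -3.1000
Σ_{t=1}^{8}(z_t−z̄)(z_{t+2}−z̄) = -3.7600
γ_2 = -3.7600 / 10 = -0.376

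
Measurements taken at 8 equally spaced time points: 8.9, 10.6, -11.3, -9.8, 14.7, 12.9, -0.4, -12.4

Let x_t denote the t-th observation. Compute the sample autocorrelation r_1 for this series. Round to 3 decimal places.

Mean x̄ = (8.9 + 10.6 − 11.3 − 9.8 + 14.7 + 12.9 − 0.4 − 12.4)/8 = 1.6500
Numerator Σ_{t=1}^{7}(x_t−x̄)(x_{t+1}−x̄) = 100.3925
Denominator Σ(x_t−x̄)² = 929.9400
r_1 = 100.3925 / 929.9400 = 0.108

0.108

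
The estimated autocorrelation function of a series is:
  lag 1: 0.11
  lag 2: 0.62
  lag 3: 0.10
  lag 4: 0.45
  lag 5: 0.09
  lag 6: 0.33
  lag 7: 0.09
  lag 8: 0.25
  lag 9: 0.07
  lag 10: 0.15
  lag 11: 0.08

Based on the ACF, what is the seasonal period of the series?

The largest autocorrelation is r_2 = 0.62, with weaker echoes at lags 4 (0.45), 6 (0.33), 8 (0.25) and 10 (0.15); the remaining lags stay at or below 0.11.
The dominant spike at lag 2 indicates a seasonal period of 2.

2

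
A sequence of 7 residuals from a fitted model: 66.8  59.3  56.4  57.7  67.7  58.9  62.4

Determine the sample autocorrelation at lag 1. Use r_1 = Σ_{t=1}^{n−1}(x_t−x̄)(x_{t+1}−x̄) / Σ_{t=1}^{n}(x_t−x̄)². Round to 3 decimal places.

Mean x̄ = (66.8 + 59.3 + 56.4 + 57.7 + 67.7 + 58.9 + 62.4)/7 = 61.3143
Deviations from mean: 5.4857, -2.0143, -4.9143, -3.6143, 6.3857, -2.4143, 1.0857
Σ(x_t−x̄)(x_{t+1}−x̄) = (-11.0498) + (9.8988) + (17.7616) + (-23.0798) + (-15.4169) + (-2.6212) = -24.5073
Denominator Σ(x_t−x̄)² = 119.1486
r_1 = -24.5073 / 119.1486 = -0.206

-0.206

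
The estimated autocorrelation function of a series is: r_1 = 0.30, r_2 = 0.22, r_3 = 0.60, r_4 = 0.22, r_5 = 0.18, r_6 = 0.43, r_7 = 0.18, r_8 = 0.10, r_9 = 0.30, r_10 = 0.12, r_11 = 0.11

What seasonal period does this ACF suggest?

The largest autocorrelation is r_3 = 0.60, with a weaker echo at lag 6 (0.43); the remaining lags stay at or below 0.30. The elevated value at lag 1 (0.30), dropping to 0.22 at lag 2, reflects decaying short-term dependence rather than seasonality.
The dominant spike at lag 3 indicates a seasonal period of 3.

3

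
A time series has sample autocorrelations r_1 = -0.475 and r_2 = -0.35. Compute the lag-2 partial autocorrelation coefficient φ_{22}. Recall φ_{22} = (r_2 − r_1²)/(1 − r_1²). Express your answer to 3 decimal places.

φ_{22} = (r_2 − r_1²) / (1 − r_1²)
r_1² = (-0.475)² = 0.225625
Numerator = -0.35 − 0.2256 = -0.5756; denominator = 1 − 0.2256 = 0.7744
φ_{22} = -0.5756 / 0.7744 = -0.743

-0.743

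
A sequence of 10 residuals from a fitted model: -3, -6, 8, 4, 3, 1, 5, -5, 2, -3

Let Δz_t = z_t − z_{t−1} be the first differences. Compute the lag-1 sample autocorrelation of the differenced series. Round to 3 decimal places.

First differences Δz: -3, 14, -4, -1, -2, 4, -10, 7, -5
Mean of differences = 0.0000
Numerator Σ(Δz_t−Δz̄)(Δz_{t+1}−Δz̄) = -245.0000
Denominator Σ(Δz_t−Δz̄)² = 416.0000
r_1(Δz) = -245.0000 / 416.0000 = -0.589

-0.589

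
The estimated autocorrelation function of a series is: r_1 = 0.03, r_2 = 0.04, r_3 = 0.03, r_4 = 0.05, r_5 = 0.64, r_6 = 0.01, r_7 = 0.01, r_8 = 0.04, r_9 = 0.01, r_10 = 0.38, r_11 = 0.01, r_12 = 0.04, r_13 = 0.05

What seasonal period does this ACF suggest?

5

The largest autocorrelation is r_5 = 0.64, with a weaker echo at lag 10 (0.38); the remaining lags stay at or below 0.05.
The dominant spike at lag 5 indicates a seasonal period of 5.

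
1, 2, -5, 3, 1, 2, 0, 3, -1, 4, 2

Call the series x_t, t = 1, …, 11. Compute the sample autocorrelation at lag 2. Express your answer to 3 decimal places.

Mean x̄ = (1 + 2 − 5 + 3 + 1 + 2 + 0 + 3 − 1 + 4 + 2)/11 = 1.0909
Numerator Σ_{t=1}^{9}(x_t−x̄)(x_{t+2}−x̄) = 12.3471
Denominator Σ(x_t−x̄)² = 60.9091
r_2 = 12.3471 / 60.9091 = 0.203

0.203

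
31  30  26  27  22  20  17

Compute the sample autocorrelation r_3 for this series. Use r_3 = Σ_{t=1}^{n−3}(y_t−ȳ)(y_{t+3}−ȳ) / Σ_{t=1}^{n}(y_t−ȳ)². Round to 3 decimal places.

-0.145

Mean ȳ = (31 + 30 + 26 + 27 + 22 + 20 + 17)/7 = 24.7143
Deviations from mean: 6.2857, 5.2857, 1.2857, 2.2857, -2.7143, -4.7143, -7.7143
Σ(y_t−ȳ)(y_{t+3}−ȳ) = (14.3673) + (-14.3469) + (-6.0612) + (-17.6327) = -23.6735
Denominator Σ(y_t−ȳ)² = 163.4286
r_3 = -23.6735 / 163.4286 = -0.145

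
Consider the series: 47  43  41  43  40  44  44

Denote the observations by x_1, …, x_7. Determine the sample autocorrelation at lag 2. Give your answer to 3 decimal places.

-0.140

Mean x̄ = (47 + 43 + 41 + 43 + 40 + 44 + 44)/7 = 43.1429
Deviations from mean: 3.8571, -0.1429, -2.1429, -0.1429, -3.1429, 0.8571, 0.8571
Σ(x_t−x̄)(x_{t+2}−x̄) = (-8.2653) + (0.0204) + (6.7347) + (-0.1224) + (-2.6939) = -4.3265
Denominator Σ(x_t−x̄)² = 30.8571
r_2 = -4.3265 / 30.8571 = -0.140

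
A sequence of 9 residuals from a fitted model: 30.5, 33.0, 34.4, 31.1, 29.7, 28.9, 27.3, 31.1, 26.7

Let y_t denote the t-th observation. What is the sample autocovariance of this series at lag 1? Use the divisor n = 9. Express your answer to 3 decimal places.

Mean ȳ = (30.5 + 33.0 + 34.4 + 31.1 + 29.7 + 28.9 + 27.3 + 31.1 + 26.7)/9 = 30.3000
Σ_{t=1}^{8}(y_t−ȳ)(y_{t+1}−ȳ) = 14.1700
γ_1 = 14.1700 / 9 = 1.574

1.574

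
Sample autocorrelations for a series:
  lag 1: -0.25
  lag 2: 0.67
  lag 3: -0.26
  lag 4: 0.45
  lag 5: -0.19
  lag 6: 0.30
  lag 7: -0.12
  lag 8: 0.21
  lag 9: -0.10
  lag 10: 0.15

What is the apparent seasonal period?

The largest autocorrelation is r_2 = 0.67, with weaker echoes at lags 4 (0.45), 6 (0.30), 8 (0.21) and 10 (0.15); the remaining lags stay at or below -0.10.
The dominant spike at lag 2 indicates a seasonal period of 2.

2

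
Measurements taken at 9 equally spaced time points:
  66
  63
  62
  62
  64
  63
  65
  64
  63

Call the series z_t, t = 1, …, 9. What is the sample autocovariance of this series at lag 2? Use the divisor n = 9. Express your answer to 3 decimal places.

Mean z̄ = (66 + 63 + 62 + 62 + 64 + 63 + 65 + 64 + 63)/9 = 63.5556
Σ_{t=1}^{7}(z_t−z̄)(z_{t+2}−z̄) = -3.1728
γ_2 = -3.1728 / 9 = -0.353

-0.353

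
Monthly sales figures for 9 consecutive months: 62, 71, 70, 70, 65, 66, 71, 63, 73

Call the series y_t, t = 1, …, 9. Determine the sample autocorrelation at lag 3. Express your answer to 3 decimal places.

Mean ȳ = (62 + 71 + 70 + 70 + 65 + 66 + 71 + 63 + 73)/9 = 67.8889
Numerator Σ_{t=1}^{6}(y_t−ȳ)(y_{t+3}−ȳ) = -14.3704
Denominator Σ(y_t−ȳ)² = 124.8889
r_3 = -14.3704 / 124.8889 = -0.115

-0.115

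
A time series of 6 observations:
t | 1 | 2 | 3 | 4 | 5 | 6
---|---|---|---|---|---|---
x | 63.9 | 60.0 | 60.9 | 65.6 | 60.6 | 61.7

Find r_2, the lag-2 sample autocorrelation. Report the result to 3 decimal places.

-0.385

Mean x̄ = (63.9 + 60.0 + 60.9 + 65.6 + 60.6 + 61.7)/6 = 62.1167
Deviations from mean: 1.7833, -2.1167, -1.2167, 3.4833, -1.5167, -0.4167
Σ(x_t−x̄)(x_{t+2}−x̄) = (-2.1697) + (-7.3731) + (1.8453) + (-1.4514) = -9.1489
Denominator Σ(x_t−x̄)² = 23.7483
r_2 = -9.1489 / 23.7483 = -0.385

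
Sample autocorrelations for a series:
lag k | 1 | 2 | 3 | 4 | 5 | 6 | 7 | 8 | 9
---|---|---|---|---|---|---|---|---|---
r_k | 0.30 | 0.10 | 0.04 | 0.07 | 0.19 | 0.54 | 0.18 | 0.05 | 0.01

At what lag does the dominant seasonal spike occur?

The largest autocorrelation is r_6 = 0.54; the remaining lags stay at or below 0.30. The elevated value at lag 1 (0.30), dropping to 0.10 at lag 2, reflects decaying short-term dependence rather than seasonality.
The dominant spike at lag 6 indicates a seasonal period of 6.

6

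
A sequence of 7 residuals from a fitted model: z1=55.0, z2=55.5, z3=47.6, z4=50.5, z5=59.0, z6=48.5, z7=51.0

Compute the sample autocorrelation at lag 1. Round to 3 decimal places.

Mean z̄ = (55.0 + 55.5 + 47.6 + 50.5 + 59.0 + 48.5 + 51.0)/7 = 52.4429
Σ(z_t−z̄)(z_{t+1}−z̄) = (7.8176) + (-14.8053) + (9.4090) + (-12.7396) + (-25.8539) + (5.6890) = -30.4833
Denominator Σ(z_t−z̄)² = 103.7371
r_1 = -30.4833 / 103.7371 = -0.294

-0.294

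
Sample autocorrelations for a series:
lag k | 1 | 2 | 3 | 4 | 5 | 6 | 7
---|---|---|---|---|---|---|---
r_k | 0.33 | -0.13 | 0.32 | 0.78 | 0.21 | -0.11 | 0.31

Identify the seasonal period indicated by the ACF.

The largest autocorrelation is r_4 = 0.78; the remaining lags stay at or below 0.33.
The dominant spike at lag 4 indicates a seasonal period of 4.

4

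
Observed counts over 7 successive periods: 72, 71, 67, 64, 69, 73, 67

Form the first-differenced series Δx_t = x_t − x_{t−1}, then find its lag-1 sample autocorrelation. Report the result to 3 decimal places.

-0.021

First differences Δx: -1, -4, -3, 5, 4, -6
Mean of differences = -0.8333
Numerator Σ(Δx_t−Δx̄)(Δx_{t+1}−Δx̄) = -2.0278
Denominator Σ(Δx_t−Δx̄)² = 98.8333
r_1(Δx) = -2.0278 / 98.8333 = -0.021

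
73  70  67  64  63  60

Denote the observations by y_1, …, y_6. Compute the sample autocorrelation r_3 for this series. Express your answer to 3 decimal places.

-0.279

Mean ȳ = (73 + 70 + 67 + 64 + 63 + 60)/6 = 66.1667
Deviations from mean: 6.8333, 3.8333, 0.8333, -2.1667, -3.1667, -6.1667
Σ(y_t−ȳ)(y_{t+3}−ȳ) = (-14.8056) + (-12.1389) + (-5.1389) = -32.0833
Denominator Σ(y_t−ȳ)² = 114.8333
r_3 = -32.0833 / 114.8333 = -0.279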